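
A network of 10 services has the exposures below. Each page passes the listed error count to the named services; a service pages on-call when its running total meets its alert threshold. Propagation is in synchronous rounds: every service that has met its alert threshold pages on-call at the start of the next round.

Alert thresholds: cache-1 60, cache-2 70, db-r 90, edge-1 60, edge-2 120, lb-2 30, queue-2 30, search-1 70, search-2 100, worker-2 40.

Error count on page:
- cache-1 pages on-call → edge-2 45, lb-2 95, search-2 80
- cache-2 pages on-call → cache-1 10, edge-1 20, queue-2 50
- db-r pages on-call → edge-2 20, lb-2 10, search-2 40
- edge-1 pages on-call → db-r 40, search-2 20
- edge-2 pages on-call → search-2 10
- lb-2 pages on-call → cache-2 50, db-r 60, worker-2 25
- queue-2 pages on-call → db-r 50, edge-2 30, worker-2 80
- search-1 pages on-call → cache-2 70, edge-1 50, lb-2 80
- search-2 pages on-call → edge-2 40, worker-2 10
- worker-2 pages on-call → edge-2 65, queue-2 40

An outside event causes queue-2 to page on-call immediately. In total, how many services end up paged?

2

Round 1 — queue-2 pages on-call (initial).
  db-r: +50 → 50 < 90
  edge-2: +30 → 30 < 120
  worker-2: +80 → 80 ≥ 40
Round 2 — worker-2 pages on-call.
  edge-2: +65 → 95 < 120
No further pages.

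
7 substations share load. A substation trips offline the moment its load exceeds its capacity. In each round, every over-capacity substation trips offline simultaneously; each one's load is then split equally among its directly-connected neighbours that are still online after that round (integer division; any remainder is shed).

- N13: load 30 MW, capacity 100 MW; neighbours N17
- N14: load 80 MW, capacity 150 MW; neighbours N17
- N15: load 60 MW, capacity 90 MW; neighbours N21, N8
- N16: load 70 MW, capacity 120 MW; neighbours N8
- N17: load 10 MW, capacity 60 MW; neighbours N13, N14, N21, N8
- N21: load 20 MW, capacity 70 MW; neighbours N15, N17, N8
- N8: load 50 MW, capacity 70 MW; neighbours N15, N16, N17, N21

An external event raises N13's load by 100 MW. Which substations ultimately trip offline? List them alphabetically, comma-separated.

Round 1 — N13 at 130 > 100. N13 trips offline.
  N13 sheds 130 MW to N17: 130 each.
    N17: 10+130 = 140 > 60
Round 2 — N17 trips offline.
  N17 sheds 140 MW to N14, N21, N8: 46 each (2 lost).
    N14: 80+46 = 126 ≤ 150
    N21: 20+46 = 66 ≤ 70
    N8: 50+46 = 96 > 70
Round 3 — N8 trips offline.
  N8 sheds 96 MW to N15, N16, N21: 32 each.
    N15: 60+32 = 92 > 90
    N16: 70+32 = 102 ≤ 120
    N21: 66+32 = 98 > 70
Round 4 — N15, N21 trip offline.
  N15 sheds 92 MW: no online neighbours, lost.
  N21 sheds 98 MW: no online neighbours, lost.
No further trips.

N13, N15, N17, N21, N8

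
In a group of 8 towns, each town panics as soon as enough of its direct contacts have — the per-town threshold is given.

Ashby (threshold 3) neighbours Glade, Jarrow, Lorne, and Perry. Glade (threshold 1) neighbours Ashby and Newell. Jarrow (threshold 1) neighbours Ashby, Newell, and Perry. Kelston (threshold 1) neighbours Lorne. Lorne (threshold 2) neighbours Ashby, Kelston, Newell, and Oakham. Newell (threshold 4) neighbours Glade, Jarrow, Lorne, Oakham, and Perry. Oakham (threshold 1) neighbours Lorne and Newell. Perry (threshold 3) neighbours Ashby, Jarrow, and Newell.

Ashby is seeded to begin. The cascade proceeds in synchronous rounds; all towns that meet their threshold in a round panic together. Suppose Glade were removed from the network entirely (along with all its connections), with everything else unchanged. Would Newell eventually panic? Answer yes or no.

no

With Glade removed:
Round 1 — Ashby panics (initial).
Round 2 — checking thresholds:
  Jarrow: 1 of 3 neighbours ≥ 1, panics.
  Lorne: 1 of 4 neighbours < 2, holds.
  Perry: 1 of 3 neighbours < 3, holds.
Round 3 — no new panics; cascade stops.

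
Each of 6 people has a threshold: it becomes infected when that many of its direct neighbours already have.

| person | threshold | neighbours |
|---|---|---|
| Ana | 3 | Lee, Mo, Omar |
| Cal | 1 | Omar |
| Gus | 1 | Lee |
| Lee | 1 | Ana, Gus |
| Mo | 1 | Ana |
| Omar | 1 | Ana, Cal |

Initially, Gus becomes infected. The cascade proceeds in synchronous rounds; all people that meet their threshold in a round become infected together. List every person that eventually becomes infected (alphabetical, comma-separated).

Gus, Lee

Round 1 — Gus becomes infected (initial).
Round 2 — checking thresholds:
  Lee: 1 of 2 neighbours ≥ 1, becomes infected.
Round 3 — no new infections; cascade stops.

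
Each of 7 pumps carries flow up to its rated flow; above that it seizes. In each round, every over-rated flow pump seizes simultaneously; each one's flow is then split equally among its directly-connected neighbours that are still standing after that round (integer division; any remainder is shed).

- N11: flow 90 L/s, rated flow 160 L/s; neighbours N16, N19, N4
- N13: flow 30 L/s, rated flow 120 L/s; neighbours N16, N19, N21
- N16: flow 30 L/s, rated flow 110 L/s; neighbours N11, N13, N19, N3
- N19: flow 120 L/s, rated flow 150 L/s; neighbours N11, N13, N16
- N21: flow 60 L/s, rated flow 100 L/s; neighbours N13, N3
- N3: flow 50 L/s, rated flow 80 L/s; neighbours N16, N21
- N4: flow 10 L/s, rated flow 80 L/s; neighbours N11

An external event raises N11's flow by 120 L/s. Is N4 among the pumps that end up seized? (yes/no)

no

Round 1 — N11 at 210 > 160. N11 seizes.
  N11 sheds 210 L/s to N16, N19, N4: 70 each.
    N16: 30+70 = 100 ≤ 110
    N19: 120+70 = 190 > 150
    N4: 10+70 = 80 ≤ 80
Round 2 — N19 seizes.
  N19 sheds 190 L/s to N13, N16: 95 each.
    N13: 30+95 = 125 > 120
    N16: 100+95 = 195 > 110
Round 3 — N13, N16 seize.
  N13 sheds 125 L/s to N21: 125 each.
    N21: 60+125 = 185 > 100
  N16 sheds 195 L/s to N3: 195 each.
    N3: 50+195 = 245 > 80
Round 4 — N21, N3 seize.
  N21 sheds 185 L/s: no online neighbours, lost.
  N3 sheds 245 L/s: no online neighbours, lost.
No further seizures.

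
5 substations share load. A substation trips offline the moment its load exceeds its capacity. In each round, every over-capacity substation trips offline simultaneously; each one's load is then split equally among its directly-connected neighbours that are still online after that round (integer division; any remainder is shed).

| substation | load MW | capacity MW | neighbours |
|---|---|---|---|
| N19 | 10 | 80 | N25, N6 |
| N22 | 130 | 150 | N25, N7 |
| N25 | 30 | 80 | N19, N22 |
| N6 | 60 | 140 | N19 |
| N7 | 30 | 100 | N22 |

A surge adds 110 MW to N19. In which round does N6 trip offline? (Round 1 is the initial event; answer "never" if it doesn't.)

never

Round 1 — N19 at 120 > 80. N19 trips offline.
  N19 sheds 120 MW to N25, N6: 60 each.
    N25: 30+60 = 90 > 80
    N6: 60+60 = 120 ≤ 140
Round 2 — N25 trips offline.
  N25 sheds 90 MW to N22: 90 each.
    N22: 130+90 = 220 > 150
Round 3 — N22 trips offline.
  N22 sheds 220 MW to N7: 220 each.
    N7: 30+220 = 250 > 100
Round 4 — N7 trips offline.
  N7 sheds 250 MW: no online neighbours, lost.
No further trips.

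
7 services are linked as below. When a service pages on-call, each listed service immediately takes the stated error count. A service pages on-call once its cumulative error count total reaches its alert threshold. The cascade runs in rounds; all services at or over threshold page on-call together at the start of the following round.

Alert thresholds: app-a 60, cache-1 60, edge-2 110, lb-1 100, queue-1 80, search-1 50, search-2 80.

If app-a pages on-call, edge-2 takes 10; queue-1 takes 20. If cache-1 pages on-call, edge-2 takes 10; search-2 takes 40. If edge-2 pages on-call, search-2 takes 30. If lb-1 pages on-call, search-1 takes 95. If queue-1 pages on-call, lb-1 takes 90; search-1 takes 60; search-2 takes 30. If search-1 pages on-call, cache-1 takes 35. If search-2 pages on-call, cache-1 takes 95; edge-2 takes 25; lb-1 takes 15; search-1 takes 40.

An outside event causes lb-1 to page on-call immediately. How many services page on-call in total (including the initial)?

2

Round 1 — lb-1 pages on-call (initial).
  search-1: +95 → 95 ≥ 50
Round 2 — search-1 pages on-call.
  cache-1: +35 → 35 < 60
No further pages.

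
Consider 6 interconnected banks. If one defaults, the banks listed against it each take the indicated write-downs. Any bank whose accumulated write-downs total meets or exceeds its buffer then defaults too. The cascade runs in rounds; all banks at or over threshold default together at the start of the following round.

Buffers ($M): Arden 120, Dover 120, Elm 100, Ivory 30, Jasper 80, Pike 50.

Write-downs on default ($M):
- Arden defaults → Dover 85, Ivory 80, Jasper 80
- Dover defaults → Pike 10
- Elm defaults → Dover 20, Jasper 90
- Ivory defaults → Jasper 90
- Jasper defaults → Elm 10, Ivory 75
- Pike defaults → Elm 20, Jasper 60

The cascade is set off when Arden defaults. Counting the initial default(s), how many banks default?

3

Round 1 — Arden defaults (initial).
  Dover: +85 → 85 < 120
  Ivory: +80 → 80 ≥ 30
  Jasper: +80 → 80 ≥ 80
Round 2 — Ivory, Jasper default.
  Elm: +10 → 10 < 100
No further defaults.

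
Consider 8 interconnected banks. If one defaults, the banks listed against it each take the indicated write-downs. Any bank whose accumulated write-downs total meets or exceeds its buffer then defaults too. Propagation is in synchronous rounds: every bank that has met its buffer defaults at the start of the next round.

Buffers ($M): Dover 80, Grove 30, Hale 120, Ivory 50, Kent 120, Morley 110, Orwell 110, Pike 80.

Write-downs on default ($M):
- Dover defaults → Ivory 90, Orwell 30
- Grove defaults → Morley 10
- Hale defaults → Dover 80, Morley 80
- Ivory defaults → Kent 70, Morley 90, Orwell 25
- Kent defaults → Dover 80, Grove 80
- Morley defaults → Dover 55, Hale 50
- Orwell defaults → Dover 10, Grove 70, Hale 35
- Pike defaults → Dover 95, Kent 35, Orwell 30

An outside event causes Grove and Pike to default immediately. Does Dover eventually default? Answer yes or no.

yes

Round 1 — Grove, Pike default (initial).
  Dover: +95 → 95 ≥ 80
  Kent: +35 → 35 < 120
  Morley: +10 → 10 < 110
  Orwell: +30 → 30 < 110
Round 2 — Dover defaults.
  Ivory: +90 → 90 ≥ 50
  Orwell: +30 → 60 < 110
Round 3 — Ivory defaults.
  Kent: +70 → 105 < 120
  Morley: +90 → 100 < 110
  Orwell: +25 → 85 < 110
No further defaults.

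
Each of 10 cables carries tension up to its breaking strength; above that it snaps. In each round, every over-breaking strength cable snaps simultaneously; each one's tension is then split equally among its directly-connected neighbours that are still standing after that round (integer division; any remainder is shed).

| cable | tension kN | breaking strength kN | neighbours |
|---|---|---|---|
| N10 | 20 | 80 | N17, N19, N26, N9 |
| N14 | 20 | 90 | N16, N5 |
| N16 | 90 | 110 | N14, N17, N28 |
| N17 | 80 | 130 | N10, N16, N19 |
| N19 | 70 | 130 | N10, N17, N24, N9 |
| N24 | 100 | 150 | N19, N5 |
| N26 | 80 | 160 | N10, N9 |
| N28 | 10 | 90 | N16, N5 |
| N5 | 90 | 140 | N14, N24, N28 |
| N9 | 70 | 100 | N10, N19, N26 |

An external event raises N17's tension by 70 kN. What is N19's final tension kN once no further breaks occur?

120

Round 1 — N17 at 150 > 130. N17 snaps.
  N17 sheds 150 kN to N10, N16, N19: 50 each.
    N10: 20+50 = 70 ≤ 80
    N16: 90+50 = 140 > 110
    N19: 70+50 = 120 ≤ 130
Round 2 — N16 snaps.
  N16 sheds 140 kN to N14, N28: 70 each.
    N14: 20+70 = 90 ≤ 90
    N28: 10+70 = 80 ≤ 90
No further breaks.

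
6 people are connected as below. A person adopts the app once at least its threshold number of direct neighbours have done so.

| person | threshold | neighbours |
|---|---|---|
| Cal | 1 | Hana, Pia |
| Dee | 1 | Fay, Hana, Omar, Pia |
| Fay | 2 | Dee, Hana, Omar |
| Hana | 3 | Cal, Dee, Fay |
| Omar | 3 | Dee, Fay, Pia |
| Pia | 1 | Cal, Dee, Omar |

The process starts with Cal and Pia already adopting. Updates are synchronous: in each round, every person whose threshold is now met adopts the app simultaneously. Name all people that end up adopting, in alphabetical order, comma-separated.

Cal, Dee, Pia

Round 1 — Cal, Pia adopt the app (initial).
Round 2 — checking thresholds:
  Dee: 1 of 4 neighbours ≥ 1, adopts the app.
  Hana: 1 of 3 neighbours < 3, below threshold.
  Omar: 1 of 3 neighbours < 3, below threshold.
Round 3 — no new adoptions; cascade stops.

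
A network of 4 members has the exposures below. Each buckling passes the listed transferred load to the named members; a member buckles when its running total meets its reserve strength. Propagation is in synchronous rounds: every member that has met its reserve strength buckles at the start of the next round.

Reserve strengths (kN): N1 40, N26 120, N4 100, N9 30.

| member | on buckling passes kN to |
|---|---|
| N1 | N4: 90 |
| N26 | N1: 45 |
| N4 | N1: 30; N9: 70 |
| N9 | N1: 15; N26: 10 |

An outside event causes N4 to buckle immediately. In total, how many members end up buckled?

3

Round 1 — N4 buckles (initial).
  N1: +30 → 30 < 40
  N9: +70 → 70 ≥ 30
Round 2 — N9 buckles.
  N1: +15 → 45 ≥ 40
  N26: +10 → 10 < 120
Round 3 — N1 buckles.
No further bucklings.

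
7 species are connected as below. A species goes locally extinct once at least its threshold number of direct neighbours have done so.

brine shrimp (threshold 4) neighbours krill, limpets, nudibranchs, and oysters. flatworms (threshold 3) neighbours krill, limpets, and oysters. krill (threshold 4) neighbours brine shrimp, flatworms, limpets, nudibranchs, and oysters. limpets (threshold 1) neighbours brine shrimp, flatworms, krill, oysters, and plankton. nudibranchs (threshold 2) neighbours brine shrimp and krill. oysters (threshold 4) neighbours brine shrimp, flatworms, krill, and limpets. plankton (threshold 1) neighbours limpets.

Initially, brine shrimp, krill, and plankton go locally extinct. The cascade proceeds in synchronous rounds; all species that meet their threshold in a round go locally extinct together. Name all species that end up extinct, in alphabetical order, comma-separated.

brine shrimp, krill, limpets, nudibranchs, plankton

Round 1 — brine shrimp, krill, plankton go locally extinct (initial).
Round 2 — checking thresholds:
  flatworms: 1 of 3 neighbours < 3, below threshold.
  limpets: 3 of 5 neighbours ≥ 1, goes locally extinct.
  nudibranchs: 2 of 2 neighbours ≥ 2, goes locally extinct.
  oysters: 2 of 4 neighbours < 4, below threshold.
Round 3 — no new extinctions; cascade stops.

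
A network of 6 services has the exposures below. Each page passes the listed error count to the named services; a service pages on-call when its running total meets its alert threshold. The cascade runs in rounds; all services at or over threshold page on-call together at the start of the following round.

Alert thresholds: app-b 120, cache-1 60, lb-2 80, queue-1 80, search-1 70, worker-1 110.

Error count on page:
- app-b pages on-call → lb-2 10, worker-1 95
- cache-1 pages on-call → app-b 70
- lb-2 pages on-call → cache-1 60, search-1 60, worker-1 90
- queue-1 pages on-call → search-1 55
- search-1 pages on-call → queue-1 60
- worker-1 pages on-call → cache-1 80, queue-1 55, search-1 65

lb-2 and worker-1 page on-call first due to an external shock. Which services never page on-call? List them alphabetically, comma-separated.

Round 1 — lb-2, worker-1 page on-call (initial).
  cache-1: +60+80 → 140 ≥ 60
  queue-1: +55 → 55 < 80
  search-1: +60+65 → 125 ≥ 70
Round 2 — cache-1, search-1 page on-call.
  app-b: +70 → 70 < 120
  queue-1: +60 → 115 ≥ 80
Round 3 — queue-1 pages on-call.
No further pages.

app-b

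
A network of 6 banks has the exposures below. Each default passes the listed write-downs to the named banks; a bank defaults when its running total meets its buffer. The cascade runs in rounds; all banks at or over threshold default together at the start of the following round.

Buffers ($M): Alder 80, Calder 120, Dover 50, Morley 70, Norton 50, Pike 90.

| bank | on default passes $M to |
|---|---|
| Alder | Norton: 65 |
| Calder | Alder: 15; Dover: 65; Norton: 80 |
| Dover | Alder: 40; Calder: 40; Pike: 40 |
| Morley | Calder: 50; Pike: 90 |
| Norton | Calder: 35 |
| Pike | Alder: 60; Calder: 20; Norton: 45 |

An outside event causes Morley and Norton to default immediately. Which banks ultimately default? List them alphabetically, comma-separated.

Morley, Norton, Pike

Round 1 — Morley, Norton default (initial).
  Calder: +50+35 → 85 < 120
  Pike: +90 → 90 ≥ 90
Round 2 — Pike defaults.
  Alder: +60 → 60 < 80
  Calder: +20 → 105 < 120
No further defaults.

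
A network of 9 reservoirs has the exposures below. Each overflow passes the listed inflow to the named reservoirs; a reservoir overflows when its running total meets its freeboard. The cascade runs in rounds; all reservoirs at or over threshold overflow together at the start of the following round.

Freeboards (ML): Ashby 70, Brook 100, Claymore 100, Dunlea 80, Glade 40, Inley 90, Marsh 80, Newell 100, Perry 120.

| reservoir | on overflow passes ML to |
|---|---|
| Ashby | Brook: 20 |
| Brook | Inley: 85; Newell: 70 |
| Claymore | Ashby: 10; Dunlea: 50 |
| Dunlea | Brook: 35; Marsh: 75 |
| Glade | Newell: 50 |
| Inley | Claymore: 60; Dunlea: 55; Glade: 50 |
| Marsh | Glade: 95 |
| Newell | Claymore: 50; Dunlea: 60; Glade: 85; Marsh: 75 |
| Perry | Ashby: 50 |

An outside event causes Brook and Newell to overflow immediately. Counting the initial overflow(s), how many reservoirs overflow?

3

Round 1 — Brook, Newell overflow (initial).
  Claymore: +50 → 50 < 100
  Dunlea: +60 → 60 < 80
  Glade: +85 → 85 ≥ 40
  Inley: +85 → 85 < 90
  Marsh: +75 → 75 < 80
Round 2 — Glade overflows.
No further overflows.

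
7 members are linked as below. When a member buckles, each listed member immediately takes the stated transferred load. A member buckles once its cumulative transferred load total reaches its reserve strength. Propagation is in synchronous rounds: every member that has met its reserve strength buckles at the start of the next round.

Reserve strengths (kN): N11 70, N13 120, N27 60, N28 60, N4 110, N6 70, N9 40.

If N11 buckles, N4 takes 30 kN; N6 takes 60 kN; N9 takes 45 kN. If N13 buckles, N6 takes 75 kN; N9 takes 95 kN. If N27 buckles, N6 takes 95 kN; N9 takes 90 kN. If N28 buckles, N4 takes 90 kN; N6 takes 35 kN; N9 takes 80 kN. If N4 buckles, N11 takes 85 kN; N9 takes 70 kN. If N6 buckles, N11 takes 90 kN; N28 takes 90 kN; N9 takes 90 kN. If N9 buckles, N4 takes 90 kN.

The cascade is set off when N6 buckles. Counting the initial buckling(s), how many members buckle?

5

Round 1 — N6 buckles (initial).
  N11: +90 → 90 ≥ 70
  N28: +90 → 90 ≥ 60
  N9: +90 → 90 ≥ 40
Round 2 — N11, N28, N9 buckle.
  N4: +30+90+90 → 210 ≥ 110
Round 3 — N4 buckles.
No further bucklings.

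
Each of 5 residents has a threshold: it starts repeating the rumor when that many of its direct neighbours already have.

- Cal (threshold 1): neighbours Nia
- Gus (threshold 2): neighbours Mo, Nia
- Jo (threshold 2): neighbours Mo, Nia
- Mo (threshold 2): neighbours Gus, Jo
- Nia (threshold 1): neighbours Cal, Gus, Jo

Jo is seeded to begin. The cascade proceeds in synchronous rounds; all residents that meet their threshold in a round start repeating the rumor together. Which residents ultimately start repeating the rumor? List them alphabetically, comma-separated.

Round 1 — Jo starts repeating the rumor (initial).
Round 2 — checking thresholds:
  Mo: 1 of 2 neighbours < 2, not yet.
  Nia: 1 of 3 neighbours ≥ 1, starts repeating the rumor.
Round 3 — checking thresholds:
  Cal: 1 of 1 neighbours ≥ 1, starts repeating the rumor.
  Gus: 1 of 2 neighbours < 2, not yet.
  Mo: 1 of 2 neighbours < 2, not yet.
Round 4 — no new spreads; cascade stops.

Cal, Jo, Nia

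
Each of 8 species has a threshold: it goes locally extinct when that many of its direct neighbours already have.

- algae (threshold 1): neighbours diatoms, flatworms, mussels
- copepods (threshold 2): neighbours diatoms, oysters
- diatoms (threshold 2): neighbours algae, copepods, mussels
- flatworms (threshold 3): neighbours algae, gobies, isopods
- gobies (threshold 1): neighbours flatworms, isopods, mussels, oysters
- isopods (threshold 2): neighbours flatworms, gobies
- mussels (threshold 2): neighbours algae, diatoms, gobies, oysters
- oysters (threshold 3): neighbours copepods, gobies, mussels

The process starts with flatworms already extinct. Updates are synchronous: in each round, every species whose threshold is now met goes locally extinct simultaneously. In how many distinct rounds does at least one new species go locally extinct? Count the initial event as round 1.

4

Round 1 — flatworms goes locally extinct (initial).
Round 2 — checking thresholds:
  algae: 1 of 3 neighbours ≥ 1, goes locally extinct.
  gobies: 1 of 4 neighbours ≥ 1, goes locally extinct.
  isopods: 1 of 2 neighbours < 2, holds.
Round 3 — checking thresholds:
  diatoms: 1 of 3 neighbours < 2, holds.
  isopods: 2 of 2 neighbours ≥ 2, goes locally extinct.
  mussels: 2 of 4 neighbours ≥ 2, goes locally extinct.
  oysters: 1 of 3 neighbours < 3, holds.
Round 4 — checking thresholds:
  diatoms: 2 of 3 neighbours ≥ 2, goes locally extinct.
  oysters: 2 of 3 neighbours < 3, holds.
Round 5 — no new extinctions; cascade stops.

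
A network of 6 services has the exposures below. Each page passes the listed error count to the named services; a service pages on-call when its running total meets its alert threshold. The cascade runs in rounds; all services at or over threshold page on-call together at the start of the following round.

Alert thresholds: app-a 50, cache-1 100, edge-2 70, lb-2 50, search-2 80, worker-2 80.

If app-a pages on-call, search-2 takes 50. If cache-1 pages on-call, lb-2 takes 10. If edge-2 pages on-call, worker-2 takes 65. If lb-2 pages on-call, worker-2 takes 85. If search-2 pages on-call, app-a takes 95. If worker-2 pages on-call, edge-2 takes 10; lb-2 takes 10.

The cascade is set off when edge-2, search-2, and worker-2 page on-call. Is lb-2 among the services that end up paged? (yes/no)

no

Round 1 — edge-2, search-2, worker-2 page on-call (initial).
  app-a: +95 → 95 ≥ 50
  lb-2: +10 → 10 < 50
Round 2 — app-a pages on-call.
No further pages.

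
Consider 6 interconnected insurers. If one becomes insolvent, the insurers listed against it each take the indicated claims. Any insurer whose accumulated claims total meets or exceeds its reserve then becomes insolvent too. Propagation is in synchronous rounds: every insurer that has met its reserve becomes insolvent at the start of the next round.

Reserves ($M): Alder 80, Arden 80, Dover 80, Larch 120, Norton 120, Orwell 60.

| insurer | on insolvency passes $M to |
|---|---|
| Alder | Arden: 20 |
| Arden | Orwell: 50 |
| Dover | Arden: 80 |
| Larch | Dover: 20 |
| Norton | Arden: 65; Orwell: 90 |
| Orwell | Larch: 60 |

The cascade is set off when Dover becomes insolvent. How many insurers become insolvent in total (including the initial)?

2

Round 1 — Dover becomes insolvent (initial).
  Arden: +80 → 80 ≥ 80
Round 2 — Arden becomes insolvent.
  Orwell: +50 → 50 < 60
No further insolvencies.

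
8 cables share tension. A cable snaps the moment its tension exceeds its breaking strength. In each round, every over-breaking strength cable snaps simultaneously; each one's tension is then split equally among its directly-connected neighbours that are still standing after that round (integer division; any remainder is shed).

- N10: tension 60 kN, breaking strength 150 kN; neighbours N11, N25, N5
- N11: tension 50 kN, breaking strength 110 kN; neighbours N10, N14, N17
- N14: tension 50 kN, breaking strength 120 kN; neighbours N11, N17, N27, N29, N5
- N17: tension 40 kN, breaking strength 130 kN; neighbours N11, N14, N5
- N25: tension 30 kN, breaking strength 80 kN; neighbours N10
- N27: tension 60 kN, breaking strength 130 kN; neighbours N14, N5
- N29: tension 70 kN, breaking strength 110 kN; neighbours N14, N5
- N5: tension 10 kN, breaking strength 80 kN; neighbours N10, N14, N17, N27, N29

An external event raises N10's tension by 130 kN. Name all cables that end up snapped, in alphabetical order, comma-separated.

N10, N11, N25

Round 1 — N10 at 190 > 150. N10 snaps.
  N10 sheds 190 kN to N11, N25, N5: 63 each (1 lost).
    N11: 50+63 = 113 > 110
    N25: 30+63 = 93 > 80
    N5: 10+63 = 73 ≤ 80
Round 2 — N11, N25 snap.
  N11 sheds 113 kN to N14, N17: 56 each (1 lost).
    N14: 50+56 = 106 ≤ 120
    N17: 40+56 = 96 ≤ 130
  N25 sheds 93 kN: no online neighbours, lost.
No further breaks.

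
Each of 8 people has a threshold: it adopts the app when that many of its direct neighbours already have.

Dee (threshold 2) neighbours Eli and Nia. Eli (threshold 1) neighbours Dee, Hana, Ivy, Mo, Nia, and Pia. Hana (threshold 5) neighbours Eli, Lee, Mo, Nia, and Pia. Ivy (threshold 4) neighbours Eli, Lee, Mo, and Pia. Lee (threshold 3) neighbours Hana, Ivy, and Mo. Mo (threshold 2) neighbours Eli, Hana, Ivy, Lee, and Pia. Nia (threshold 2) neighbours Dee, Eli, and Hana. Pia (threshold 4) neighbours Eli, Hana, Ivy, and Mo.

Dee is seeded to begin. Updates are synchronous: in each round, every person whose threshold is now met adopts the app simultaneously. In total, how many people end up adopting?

3

Round 1 — Dee adopts the app (initial).
Round 2 — checking thresholds:
  Eli: 1 of 6 neighbours ≥ 1, adopts the app.
  Nia: 1 of 3 neighbours < 2, not yet.
Round 3 — checking thresholds:
  Hana: 1 of 5 neighbours < 5, not yet.
  Ivy: 1 of 4 neighbours < 4, not yet.
  Mo: 1 of 5 neighbours < 2, not yet.
  Nia: 2 of 3 neighbours ≥ 2, adopts the app.
  Pia: 1 of 4 neighbours < 4, not yet.
Round 4 — no new adoptions; cascade stops.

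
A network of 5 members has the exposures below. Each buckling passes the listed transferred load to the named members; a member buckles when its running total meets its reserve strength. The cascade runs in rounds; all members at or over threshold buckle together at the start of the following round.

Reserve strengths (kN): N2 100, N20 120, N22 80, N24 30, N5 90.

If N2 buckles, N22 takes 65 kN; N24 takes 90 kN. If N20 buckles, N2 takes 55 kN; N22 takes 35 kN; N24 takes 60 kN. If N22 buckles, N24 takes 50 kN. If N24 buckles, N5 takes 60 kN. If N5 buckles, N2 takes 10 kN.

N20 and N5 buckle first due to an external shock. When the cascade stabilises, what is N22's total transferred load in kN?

Round 1 — N20, N5 buckle (initial).
  N2: +55+10 → 65 < 100
  N22: +35 → 35 < 80
  N24: +60 → 60 ≥ 30
Round 2 — N24 buckles.
No further bucklings.

35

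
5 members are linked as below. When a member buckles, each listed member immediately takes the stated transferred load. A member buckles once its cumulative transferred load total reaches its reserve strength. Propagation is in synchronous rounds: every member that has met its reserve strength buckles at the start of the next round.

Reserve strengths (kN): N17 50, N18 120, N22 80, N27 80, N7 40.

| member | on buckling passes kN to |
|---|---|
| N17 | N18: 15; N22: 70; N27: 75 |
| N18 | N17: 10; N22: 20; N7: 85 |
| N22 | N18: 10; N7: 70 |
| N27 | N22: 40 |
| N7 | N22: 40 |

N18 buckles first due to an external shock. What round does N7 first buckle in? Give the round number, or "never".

Round 1 — N18 buckles (initial).
  N17: +10 → 10 < 50
  N22: +20 → 20 < 80
  N7: +85 → 85 ≥ 40
Round 2 — N7 buckles.
  N22: +40 → 60 < 80
No further bucklings.

2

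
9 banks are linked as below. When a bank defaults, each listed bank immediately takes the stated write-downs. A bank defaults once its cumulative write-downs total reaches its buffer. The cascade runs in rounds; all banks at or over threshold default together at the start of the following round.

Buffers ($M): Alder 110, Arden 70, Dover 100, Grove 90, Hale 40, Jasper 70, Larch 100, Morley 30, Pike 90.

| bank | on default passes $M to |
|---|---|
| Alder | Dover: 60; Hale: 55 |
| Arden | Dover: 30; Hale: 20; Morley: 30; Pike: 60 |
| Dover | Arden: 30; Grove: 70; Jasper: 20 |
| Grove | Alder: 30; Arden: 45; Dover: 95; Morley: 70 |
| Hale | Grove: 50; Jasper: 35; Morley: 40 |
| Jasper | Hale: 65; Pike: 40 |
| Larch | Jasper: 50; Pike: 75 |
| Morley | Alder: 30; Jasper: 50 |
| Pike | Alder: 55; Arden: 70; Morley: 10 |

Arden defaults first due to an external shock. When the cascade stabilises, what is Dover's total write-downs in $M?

Round 1 — Arden defaults (initial).
  Dover: +30 → 30 < 100
  Hale: +20 → 20 < 40
  Morley: +30 → 30 ≥ 30
  Pike: +60 → 60 < 90
Round 2 — Morley defaults.
  Alder: +30 → 30 < 110
  Jasper: +50 → 50 < 70
No further defaults.

30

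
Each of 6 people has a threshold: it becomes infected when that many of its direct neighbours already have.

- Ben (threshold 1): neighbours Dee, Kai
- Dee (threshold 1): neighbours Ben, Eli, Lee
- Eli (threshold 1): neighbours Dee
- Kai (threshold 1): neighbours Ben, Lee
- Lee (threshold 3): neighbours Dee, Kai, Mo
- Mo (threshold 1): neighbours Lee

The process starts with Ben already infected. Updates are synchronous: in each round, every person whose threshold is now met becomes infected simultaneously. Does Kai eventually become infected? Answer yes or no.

yes

Round 1 — Ben becomes infected (initial).
Round 2 — checking thresholds:
  Dee: 1 of 3 neighbours ≥ 1, becomes infected.
  Kai: 1 of 2 neighbours ≥ 1, becomes infected.
Round 3 — checking thresholds:
  Eli: 1 of 1 neighbours ≥ 1, becomes infected.
  Lee: 2 of 3 neighbours < 3, holds.
Round 4 — no new infections; cascade stops.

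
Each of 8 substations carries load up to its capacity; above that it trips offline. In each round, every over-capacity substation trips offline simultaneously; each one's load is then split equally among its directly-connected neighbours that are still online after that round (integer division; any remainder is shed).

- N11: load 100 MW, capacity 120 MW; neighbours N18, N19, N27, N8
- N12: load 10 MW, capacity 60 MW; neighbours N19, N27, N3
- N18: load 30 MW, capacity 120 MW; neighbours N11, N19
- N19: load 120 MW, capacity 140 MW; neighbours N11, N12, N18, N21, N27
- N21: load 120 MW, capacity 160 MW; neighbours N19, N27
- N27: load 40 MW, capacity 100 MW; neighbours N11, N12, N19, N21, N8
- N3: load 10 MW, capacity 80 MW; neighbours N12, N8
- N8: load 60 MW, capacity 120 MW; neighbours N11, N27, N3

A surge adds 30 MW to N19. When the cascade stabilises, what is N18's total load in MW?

103

Round 1 — N19 at 150 > 140. N19 trips offline.
  N19 sheds 150 MW to N11, N12, N18, N21, N27: 30 each.
    N11: 100+30 = 130 > 120
    N12: 10+30 = 40 ≤ 60
    N18: 30+30 = 60 ≤ 120
    N21: 120+30 = 150 ≤ 160
    N27: 40+30 = 70 ≤ 100
Round 2 — N11 trips offline.
  N11 sheds 130 MW to N18, N27, N8: 43 each (1 lost).
    N18: 60+43 = 103 ≤ 120
    N27: 70+43 = 113 > 100
    N8: 60+43 = 103 ≤ 120
Round 3 — N27 trips offline.
  N27 sheds 113 MW to N12, N21, N8: 37 each (2 lost).
    N12: 40+37 = 77 > 60
    N21: 150+37 = 187 > 160
    N8: 103+37 = 140 > 120
Round 4 — N12, N21, N8 trip offline.
  N12 sheds 77 MW to N3: 77 each.
    N3: 10+77 = 87 > 80
  N21 sheds 187 MW: no online neighbours, lost.
  N8 sheds 140 MW to N3: 140 each.
    N3: 87+140 = 227 > 80
Round 5 — N3 trips offline.
  N3 sheds 227 MW: no online neighbours, lost.
No further trips.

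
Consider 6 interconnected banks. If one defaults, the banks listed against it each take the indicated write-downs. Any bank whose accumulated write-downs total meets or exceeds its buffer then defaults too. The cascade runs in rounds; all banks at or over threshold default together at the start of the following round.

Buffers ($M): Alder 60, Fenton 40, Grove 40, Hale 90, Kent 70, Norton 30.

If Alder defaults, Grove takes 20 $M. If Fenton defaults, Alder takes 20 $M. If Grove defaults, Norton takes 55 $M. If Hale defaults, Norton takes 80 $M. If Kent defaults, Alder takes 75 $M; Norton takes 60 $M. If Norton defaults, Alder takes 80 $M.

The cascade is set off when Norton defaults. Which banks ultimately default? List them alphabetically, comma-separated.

Round 1 — Norton defaults (initial).
  Alder: +80 → 80 ≥ 60
Round 2 — Alder defaults.
  Grove: +20 → 20 < 40
No further defaults.

Alder, Norton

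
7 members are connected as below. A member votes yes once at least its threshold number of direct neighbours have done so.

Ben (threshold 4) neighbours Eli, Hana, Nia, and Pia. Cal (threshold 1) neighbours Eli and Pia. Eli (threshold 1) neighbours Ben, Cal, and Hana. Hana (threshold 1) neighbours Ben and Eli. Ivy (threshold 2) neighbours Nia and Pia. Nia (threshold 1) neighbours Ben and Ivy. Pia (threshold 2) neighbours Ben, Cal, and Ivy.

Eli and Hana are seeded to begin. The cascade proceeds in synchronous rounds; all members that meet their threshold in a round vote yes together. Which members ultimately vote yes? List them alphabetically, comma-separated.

Round 1 — Eli, Hana vote yes (initial).
Round 2 — checking thresholds:
  Ben: 2 of 4 neighbours < 4, not yet.
  Cal: 1 of 2 neighbours ≥ 1, votes yes.
Round 3 — no new yes votes; cascade stops.

Cal, Eli, Hana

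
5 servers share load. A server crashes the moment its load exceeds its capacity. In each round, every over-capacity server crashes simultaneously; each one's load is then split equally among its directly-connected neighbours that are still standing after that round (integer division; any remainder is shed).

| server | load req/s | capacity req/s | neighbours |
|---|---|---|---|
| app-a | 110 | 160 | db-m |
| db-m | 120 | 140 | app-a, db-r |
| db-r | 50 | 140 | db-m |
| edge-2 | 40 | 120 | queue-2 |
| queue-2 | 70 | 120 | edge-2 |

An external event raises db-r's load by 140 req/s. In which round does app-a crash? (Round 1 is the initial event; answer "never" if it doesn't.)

3

Round 1 — db-r at 190 > 140. db-r crashes.
  db-r sheds 190 req/s to db-m: 190 each.
    db-m: 120+190 = 310 > 140
Round 2 — db-m crashes.
  db-m sheds 310 req/s to app-a: 310 each.
    app-a: 110+310 = 420 > 160
Round 3 — app-a crashes.
  app-a sheds 420 req/s: no online neighbours, lost.
No further crashes.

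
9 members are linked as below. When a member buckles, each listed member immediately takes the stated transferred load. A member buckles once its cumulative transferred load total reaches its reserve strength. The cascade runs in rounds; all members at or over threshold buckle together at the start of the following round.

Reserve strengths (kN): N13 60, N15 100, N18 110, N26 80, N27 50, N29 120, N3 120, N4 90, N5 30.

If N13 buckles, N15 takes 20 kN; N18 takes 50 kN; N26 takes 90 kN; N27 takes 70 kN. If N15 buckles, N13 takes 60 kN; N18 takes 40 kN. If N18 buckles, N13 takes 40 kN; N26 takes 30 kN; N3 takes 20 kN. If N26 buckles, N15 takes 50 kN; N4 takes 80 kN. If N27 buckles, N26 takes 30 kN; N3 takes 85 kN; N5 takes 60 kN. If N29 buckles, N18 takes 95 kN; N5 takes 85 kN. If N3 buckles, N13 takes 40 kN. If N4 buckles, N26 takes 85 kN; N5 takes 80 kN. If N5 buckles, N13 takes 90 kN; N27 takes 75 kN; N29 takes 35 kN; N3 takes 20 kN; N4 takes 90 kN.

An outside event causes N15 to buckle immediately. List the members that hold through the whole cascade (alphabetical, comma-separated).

Round 1 — N15 buckles (initial).
  N13: +60 → 60 ≥ 60
  N18: +40 → 40 < 110
Round 2 — N13 buckles.
  N18: +50 → 90 < 110
  N26: +90 → 90 ≥ 80
  N27: +70 → 70 ≥ 50
Round 3 — N26, N27 buckle.
  N3: +85 → 85 < 120
  N4: +80 → 80 < 90
  N5: +60 → 60 ≥ 30
Round 4 — N5 buckles.
  N29: +35 → 35 < 120
  N3: +20 → 105 < 120
  N4: +90 → 170 ≥ 90
Round 5 — N4 buckles.
No further bucklings.

N18, N29, N3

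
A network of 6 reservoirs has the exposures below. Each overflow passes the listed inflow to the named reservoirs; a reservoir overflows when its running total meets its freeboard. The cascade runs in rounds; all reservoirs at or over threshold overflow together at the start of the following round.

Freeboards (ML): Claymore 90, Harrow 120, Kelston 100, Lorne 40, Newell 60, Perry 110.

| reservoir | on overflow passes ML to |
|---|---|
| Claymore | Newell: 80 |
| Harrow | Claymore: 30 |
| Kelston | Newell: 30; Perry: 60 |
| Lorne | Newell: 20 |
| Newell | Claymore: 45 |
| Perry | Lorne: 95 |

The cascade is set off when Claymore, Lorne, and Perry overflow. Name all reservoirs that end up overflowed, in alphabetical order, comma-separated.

Round 1 — Claymore, Lorne, Perry overflow (initial).
  Newell: +80+20 → 100 ≥ 60
Round 2 — Newell overflows.
No further overflows.

Claymore, Lorne, Newell, Perry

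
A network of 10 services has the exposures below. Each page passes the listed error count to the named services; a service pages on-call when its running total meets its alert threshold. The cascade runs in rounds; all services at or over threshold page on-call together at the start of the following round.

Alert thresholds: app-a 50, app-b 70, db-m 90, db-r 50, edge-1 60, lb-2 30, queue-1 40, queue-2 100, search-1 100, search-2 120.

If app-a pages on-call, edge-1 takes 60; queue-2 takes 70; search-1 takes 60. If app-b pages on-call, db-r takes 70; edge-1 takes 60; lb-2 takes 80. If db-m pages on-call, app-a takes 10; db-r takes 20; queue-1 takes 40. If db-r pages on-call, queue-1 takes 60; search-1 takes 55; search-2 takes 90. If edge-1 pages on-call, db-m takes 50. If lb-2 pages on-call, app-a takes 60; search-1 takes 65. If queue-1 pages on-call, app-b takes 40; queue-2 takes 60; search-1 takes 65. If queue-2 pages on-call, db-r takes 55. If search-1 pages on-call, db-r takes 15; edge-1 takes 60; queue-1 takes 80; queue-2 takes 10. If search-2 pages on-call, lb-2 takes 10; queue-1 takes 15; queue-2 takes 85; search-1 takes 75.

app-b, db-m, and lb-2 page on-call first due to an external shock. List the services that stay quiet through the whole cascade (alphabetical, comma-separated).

search-2

Round 1 — app-b, db-m, lb-2 page on-call (initial).
  app-a: +10+60 → 70 ≥ 50
  db-r: +70+20 → 90 ≥ 50
  edge-1: +60 → 60 ≥ 60
  queue-1: +40 → 40 ≥ 40
  search-1: +65 → 65 < 100
Round 2 — app-a, db-r, edge-1, queue-1 page on-call.
  queue-2: +70+60 → 130 ≥ 100
  search-1: +60+55+65 → 245 ≥ 100
  search-2: +90 → 90 < 120
Round 3 — queue-2, search-1 page on-call.
No further pages.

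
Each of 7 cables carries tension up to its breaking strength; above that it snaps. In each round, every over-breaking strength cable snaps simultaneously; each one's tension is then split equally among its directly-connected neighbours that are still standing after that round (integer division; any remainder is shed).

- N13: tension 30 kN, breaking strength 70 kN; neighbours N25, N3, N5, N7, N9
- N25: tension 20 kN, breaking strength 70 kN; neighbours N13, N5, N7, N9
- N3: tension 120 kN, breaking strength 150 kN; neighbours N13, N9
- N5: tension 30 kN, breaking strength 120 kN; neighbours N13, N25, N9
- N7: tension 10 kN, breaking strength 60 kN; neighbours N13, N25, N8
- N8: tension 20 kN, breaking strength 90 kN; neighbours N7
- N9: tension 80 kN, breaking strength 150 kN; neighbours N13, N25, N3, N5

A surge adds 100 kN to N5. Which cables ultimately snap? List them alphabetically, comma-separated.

Round 1 — N5 at 130 > 120. N5 snaps.
  N5 sheds 130 kN to N13, N25, N9: 43 each (1 lost).
    N13: 30+43 = 73 > 70
    N25: 20+43 = 63 ≤ 70
    N9: 80+43 = 123 ≤ 150
Round 2 — N13 snaps.
  N13 sheds 73 kN to N25, N3, N7, N9: 18 each (1 lost).
    N25: 63+18 = 81 > 70
    N3: 120+18 = 138 ≤ 150
    N7: 10+18 = 28 ≤ 60
    N9: 123+18 = 141 ≤ 150
Round 3 — N25 snaps.
  N25 sheds 81 kN to N7, N9: 40 each (1 lost).
    N7: 28+40 = 68 > 60
    N9: 141+40 = 181 > 150
Round 4 — N7, N9 snap.
  N7 sheds 68 kN to N8: 68 each.
    N8: 20+68 = 88 ≤ 90
  N9 sheds 181 kN to N3: 181 each.
    N3: 138+181 = 319 > 150
Round 5 — N3 snaps.
  N3 sheds 319 kN: no online neighbours, lost.
No further breaks.

N13, N25, N3, N5, N7, N9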